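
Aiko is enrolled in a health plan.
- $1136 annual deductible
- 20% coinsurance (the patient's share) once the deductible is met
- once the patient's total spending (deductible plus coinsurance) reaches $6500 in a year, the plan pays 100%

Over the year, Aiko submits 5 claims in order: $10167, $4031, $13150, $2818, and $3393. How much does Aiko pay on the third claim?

$2630

Claim 1 — $10167: $1136 finishes the deductible; $9031 goes to coinsurance; coinsurance $9031 × 20% = $1806.20. Patient owes $2942.20 (running OOP $2942.20).
Claim 2 — $4031: deductible already satisfied, so patient's share is 20% × $4031 = $806.20. Cost to patient: $806.20. OOP to date $3748.40.
Claim 3 — $13150: 20% coinsurance on $13150 = $2630. Patient pays $2630; OOP now $6378.40.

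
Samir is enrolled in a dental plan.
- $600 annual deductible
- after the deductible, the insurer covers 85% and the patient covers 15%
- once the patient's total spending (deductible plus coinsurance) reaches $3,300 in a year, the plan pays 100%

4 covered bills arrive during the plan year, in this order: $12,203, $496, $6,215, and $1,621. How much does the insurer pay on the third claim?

Claim 1 — $12,203: $600 finishes the deductible; $11,603 goes to coinsurance; 15% of $11,603 = $1,740.45. Cost to patient: $2,340.45. OOP to date $2,340.45. Insurer: $12,203 − $2,340.45 = $9,862.55.
Claim 2 — $496: deductible already satisfied, so patient's share is 15% × $496 = $74.40. Patient owes $74.40 (running OOP $2,414.85). Plan pays $496 − $74.40 = $421.60.
Claim 3 — $6,215: deductible met; 15% of $6,215 = $932.25. That would push OOP to $3,347.10, over the $3,300 cap, so patient pays $3,300 − $2,414.85 = $885.15. Plan pays $6,215 − $885.15 = $5,329.85.

$5,329.85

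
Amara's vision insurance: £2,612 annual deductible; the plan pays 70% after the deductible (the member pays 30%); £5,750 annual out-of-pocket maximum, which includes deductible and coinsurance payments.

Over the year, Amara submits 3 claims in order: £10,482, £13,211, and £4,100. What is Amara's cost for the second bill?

£777

Claim 1 (£10,482): £2,612 to deductible, leaving £7,870; member's 30% is £2,361. Member owes £4,973 (running OOP £4,973).
Claim 2 (£13,211): deductible met; 30% of £13,211 = £3,963.30. That would push OOP to £8,936.30, over the £5,750 cap, so member pays £5,750 − £4,973 = £777.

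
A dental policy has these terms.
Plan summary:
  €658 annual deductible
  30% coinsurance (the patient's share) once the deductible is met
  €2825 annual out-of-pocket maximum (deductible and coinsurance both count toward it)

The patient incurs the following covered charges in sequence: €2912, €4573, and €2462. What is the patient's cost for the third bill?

€118.90

Claim 1 — €2912: €658 finishes the deductible; €2254 goes to coinsurance; coinsurance €2254 × 30% = €676.20. Patient pays €1334.20; OOP now €1334.20.
Claim 2 — €4573: deductible met; 30% of €4573 = €1371.90. Patient owes €1371.90 (running OOP €2706.10).
Claim 3 — €2462: deductible met; 30% of €2462 = €738.60. OOP would hit €3444.70 > €2825, so the cap limits the patient to €2825 − €2706.10 = €118.90.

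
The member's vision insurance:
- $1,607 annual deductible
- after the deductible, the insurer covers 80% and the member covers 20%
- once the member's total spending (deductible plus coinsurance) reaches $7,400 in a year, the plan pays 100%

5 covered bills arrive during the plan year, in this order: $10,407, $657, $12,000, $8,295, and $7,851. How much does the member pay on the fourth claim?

Claim 1 — $10,407: deductible takes $1,607, $8,800 remains; 20% of $8,800 = $1,760. Cost to member: $3,367. OOP to date $3,367.
Claim 2 — $657: deductible met; 20% of $657 = $131.40. Member pays $131.40; OOP now $3,498.40.
Claim 3 — $12,000: deductible met; 20% of $12,000 = $2,400. Cost to member: $2,400. OOP to date $5,898.40.
Claim 4 — $8,295: deductible already satisfied, so member's share is 20% × $8,295 = $1,659. OOP would hit $7,557.40 > $7,400, so the cap limits the member to $7,400 − $5,898.40 = $1,501.60.

$1,501.60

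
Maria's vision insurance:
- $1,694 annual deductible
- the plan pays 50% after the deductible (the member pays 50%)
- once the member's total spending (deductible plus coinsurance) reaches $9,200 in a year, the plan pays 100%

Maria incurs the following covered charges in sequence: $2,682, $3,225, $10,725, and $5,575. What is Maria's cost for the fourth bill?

$37

Claim 1 — $2,682: $1,694 to deductible, leaving $988; member's 50% is $494. Cost to member: $2,188. OOP to date $2,188.
Claim 2 — $3,225: deductible already satisfied, so member's share is 50% × $3,225 = $1,612.50. Cost to member: $1,612.50. OOP to date $3,800.50.
Claim 3 — $10,725: deductible already satisfied, so member's share is 50% × $10,725 = $5,362.50. Member pays $5,362.50; OOP now $9,163.
Claim 4 — $5,575: deductible already satisfied, so member's share is 50% × $5,575 = $2,787.50. OOP would hit $11,950.50 > $9,200, so the cap limits the member to $9,200 − $9,163 = $37.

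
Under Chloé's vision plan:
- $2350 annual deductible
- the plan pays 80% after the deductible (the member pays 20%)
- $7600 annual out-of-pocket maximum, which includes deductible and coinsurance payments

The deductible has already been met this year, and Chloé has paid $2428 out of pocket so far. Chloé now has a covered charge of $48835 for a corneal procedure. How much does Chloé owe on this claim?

$5172

The deductible is already satisfied, so the full bill goes to coinsurance.
Coinsurance: $48835 × 20% = $9767.
That would bring total out-of-pocket to $12195, past the $7600 cap. The member is capped at $7600 − $2428 = $5172 on this claim.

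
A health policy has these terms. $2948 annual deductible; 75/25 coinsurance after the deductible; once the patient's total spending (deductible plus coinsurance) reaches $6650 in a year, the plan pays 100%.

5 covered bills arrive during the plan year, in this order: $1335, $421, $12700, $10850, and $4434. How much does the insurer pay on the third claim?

$8631

Bill 1, $1335: all of it applies to the deductible. Patient owes $1335 (running OOP $1335). Plan pays $1335 − $1335 = $0.
Bill 2, $421: entire amount goes to the deductible. Cost to patient: $421. OOP to date $1756. Insurer: $421 − $421 = $0.
Bill 3, $12700: deductible takes $1192, $11508 remains; coinsurance $11508 × 25% = $2877. Patient pays $4069; OOP now $5825. Insurer: $12700 − $4069 = $8631.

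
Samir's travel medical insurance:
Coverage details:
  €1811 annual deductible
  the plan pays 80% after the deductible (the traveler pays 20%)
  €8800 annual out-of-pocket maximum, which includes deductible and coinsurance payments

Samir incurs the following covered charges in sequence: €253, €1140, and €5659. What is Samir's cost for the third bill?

€1466.20

Bill 1, €253: fully absorbed by the deductible. Traveler pays €253; OOP now €253.
Bill 2, €1140: entire amount goes to the deductible. Traveler pays €1140; OOP now €1393.
Bill 3, €5659: €418 to deductible, leaving €5241; 20% of €5241 = €1048.20. Traveler pays €1466.20; OOP now €2859.20.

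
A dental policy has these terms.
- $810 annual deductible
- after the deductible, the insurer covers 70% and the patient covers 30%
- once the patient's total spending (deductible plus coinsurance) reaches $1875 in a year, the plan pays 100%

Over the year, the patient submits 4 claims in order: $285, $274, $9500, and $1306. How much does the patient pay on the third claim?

$1316

#1 ($285): fully absorbed by the deductible. Patient pays $285; OOP now $285.
#2 ($274): fully absorbed by the deductible. Patient owes $274 (running OOP $559).
#3 ($9500): $251 to deductible, leaving $9249; 30% of $9249 = $2774.70. Deductible plus coinsurance: $251 + $2774.70 = $3025.70. Adding that to $559 gives $3584.70, past the $1875 cap; patient pays only $1875 − $559 = $1316.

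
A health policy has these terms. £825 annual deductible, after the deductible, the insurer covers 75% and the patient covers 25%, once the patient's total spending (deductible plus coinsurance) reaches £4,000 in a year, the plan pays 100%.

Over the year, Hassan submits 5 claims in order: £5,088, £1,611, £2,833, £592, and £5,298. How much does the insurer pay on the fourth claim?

£444

Claim 1 — £5,088: deductible takes £825, £4,263 remains; 25% of £4,263 = £1,065.75. Patient owes £1,890.75 (running OOP £1,890.75). Plan pays £5,088 − £1,890.75 = £3,197.25.
Claim 2 — £1,611: deductible already satisfied, so patient's share is 25% × £1,611 = £402.75. Patient pays £402.75; OOP now £2,293.50. Plan pays £1,611 − £402.75 = £1,208.25.
Claim 3 — £2,833: 25% coinsurance on £2,833 = £708.25. Patient owes £708.25 (running OOP £3,001.75). Plan pays £2,833 − £708.25 = £2,124.75.
Claim 4 — £592: 25% coinsurance on £592 = £148. Cost to patient: £148. OOP to date £3,149.75. Plan pays £592 − £148 = £444.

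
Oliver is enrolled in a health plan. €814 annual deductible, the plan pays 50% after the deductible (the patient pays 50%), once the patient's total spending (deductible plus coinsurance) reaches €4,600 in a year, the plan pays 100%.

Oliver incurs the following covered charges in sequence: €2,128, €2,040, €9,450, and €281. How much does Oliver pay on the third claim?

€2,109

Bill 1, €2,128: €814 finishes the deductible; €1,314 goes to coinsurance; patient's 50% is €657. Cost to patient: €1,471. OOP to date €1,471.
Bill 2, €2,040: deductible met; 50% of €2,040 = €1,020. Patient owes €1,020 (running OOP €2,491).
Bill 3, €9,450: deductible already satisfied, so patient's share is 50% × €9,450 = €4,725. OOP would hit €7,216 > €4,600, so the cap limits the patient to €4,600 − €2,491 = €2,109.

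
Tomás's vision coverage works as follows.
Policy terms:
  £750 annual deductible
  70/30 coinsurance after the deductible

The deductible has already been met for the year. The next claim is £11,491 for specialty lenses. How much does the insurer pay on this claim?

With the deductible met, the entire £11,491 is subject to coinsurance.
30% of £11,491 = £3,447.30 falls to the member.
The insurer covers the remainder: £11,491 − £3,447.30 = £8,043.70.

£8,043.70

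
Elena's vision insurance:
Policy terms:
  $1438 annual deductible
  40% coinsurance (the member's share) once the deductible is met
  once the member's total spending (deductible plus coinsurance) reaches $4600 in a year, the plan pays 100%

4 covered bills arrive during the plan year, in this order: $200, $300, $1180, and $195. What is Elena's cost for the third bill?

Claim 1 — $200: fully absorbed by the deductible. Member pays $200; OOP now $200.
Claim 2 — $300: fully absorbed by the deductible. Member pays $300; OOP now $500.
Claim 3 — $1180: $938 finishes the deductible; $242 goes to coinsurance; member's 40% is $96.80. Member pays $1034.80; OOP now $1534.80.

$1034.80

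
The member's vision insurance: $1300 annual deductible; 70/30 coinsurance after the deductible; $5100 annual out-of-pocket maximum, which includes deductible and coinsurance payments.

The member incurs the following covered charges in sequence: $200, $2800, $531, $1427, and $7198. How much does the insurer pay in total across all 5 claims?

Claim 1 — $200: fully absorbed by the deductible. Member pays $200; OOP now $200. Plan pays $200 − $200 = $0.
Claim 2 — $2800: $1100 finishes the deductible; $1700 goes to coinsurance; coinsurance $1700 × 30% = $510. Member pays $1610; OOP now $1810. Plan pays $2800 − $1610 = $1190.
Claim 3 — $531: deductible already satisfied, so member's share is 30% × $531 = $159.30. Member owes $159.30 (running OOP $1969.30). Plan pays $531 − $159.30 = $371.70.
Claim 4 — $1427: 30% coinsurance on $1427 = $428.10. Cost to member: $428.10. OOP to date $2397.40. Insurer: $1427 − $428.10 = $998.90.
Claim 5 — $7198: deductible met; 30% of $7198 = $2159.40. Member owes $2159.40 (running OOP $4556.80). Plan pays $7198 − $2159.40 = $5038.60.
Insurer total = bills − member's total = $12156 − $4556.80 = $7599.20.

$7599.20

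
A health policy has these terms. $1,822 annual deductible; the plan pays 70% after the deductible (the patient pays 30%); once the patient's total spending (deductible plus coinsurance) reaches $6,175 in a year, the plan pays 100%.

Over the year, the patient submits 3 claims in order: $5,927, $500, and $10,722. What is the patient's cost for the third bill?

$2,971.50

Claim 1 — $5,927: $1,822 to deductible, leaving $4,105; 30% of $4,105 = $1,231.50. Cost to patient: $3,053.50. OOP to date $3,053.50.
Claim 2 — $500: deductible met; 30% of $500 = $150. Patient pays $150; OOP now $3,203.50.
Claim 3 — $10,722: deductible already satisfied, so patient's share is 30% × $10,722 = $3,216.60. OOP would hit $6,420.10 > $6,175, so the cap limits the patient to $6,175 − $3,203.50 = $2,971.50.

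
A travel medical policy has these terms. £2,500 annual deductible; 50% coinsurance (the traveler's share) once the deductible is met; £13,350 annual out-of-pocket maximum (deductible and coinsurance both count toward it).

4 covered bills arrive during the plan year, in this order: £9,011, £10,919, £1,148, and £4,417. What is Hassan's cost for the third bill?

£574

Claim 1 — £9,011: £2,500 finishes the deductible; £6,511 goes to coinsurance; traveler's 50% is £3,255.50. Traveler owes £5,755.50 (running OOP £5,755.50).
Claim 2 — £10,919: 50% coinsurance on £10,919 = £5,459.50. Cost to traveler: £5,459.50. OOP to date £11,215.
Claim 3 — £1,148: deductible already satisfied, so traveler's share is 50% × £1,148 = £574. Traveler pays £574; OOP now £11,789.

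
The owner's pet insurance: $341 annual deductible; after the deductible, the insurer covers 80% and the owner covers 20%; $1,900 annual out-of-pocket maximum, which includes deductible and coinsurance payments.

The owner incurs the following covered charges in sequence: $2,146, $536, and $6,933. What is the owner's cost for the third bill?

Claim 1 — $2,146: deductible takes $341, $1,805 remains; coinsurance $1,805 × 20% = $361. Owner pays $702; OOP now $702.
Claim 2 — $536: deductible already satisfied, so owner's share is 20% × $536 = $107.20. Owner pays $107.20; OOP now $809.20.
Claim 3 — $6,933: deductible already satisfied, so owner's share is 20% × $6,933 = $1,386.60. OOP would hit $2,195.80 > $1,900, so the cap limits the owner to $1,900 − $809.20 = $1,090.80.

$1,090.80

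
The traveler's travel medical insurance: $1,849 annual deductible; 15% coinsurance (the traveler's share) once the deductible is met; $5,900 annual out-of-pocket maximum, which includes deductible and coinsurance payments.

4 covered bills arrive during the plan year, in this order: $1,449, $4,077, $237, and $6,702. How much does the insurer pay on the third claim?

Claim 1 ($1,449): fully absorbed by the deductible. Cost to traveler: $1,449. OOP to date $1,449. Insurer: $1,449 − $1,449 = $0.
Claim 2 ($4,077): $400 finishes the deductible; $3,677 goes to coinsurance; traveler's 15% is $551.55. Traveler owes $951.55 (running OOP $2,400.55). Insurer: $4,077 − $951.55 = $3,125.45.
Claim 3 ($237): deductible met; 15% of $237 = $35.55. Traveler pays $35.55; OOP now $2,436.10. Plan pays $237 − $35.55 = $201.45.

$201.45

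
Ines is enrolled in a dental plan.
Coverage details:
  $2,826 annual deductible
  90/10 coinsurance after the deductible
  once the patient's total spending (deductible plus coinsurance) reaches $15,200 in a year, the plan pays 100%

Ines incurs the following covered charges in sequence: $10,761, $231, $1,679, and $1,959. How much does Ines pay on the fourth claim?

Claim 1 — $10,761: $2,826 finishes the deductible; $7,935 goes to coinsurance; coinsurance $7,935 × 10% = $793.50. Cost to patient: $3,619.50. OOP to date $3,619.50.
Claim 2 — $231: deductible met; 10% of $231 = $23.10. Cost to patient: $23.10. OOP to date $3,642.60.
Claim 3 — $1,679: 10% coinsurance on $1,679 = $167.90. Patient owes $167.90 (running OOP $3,810.50).
Claim 4 — $1,959: deductible already satisfied, so patient's share is 10% × $1,959 = $195.90. Patient owes $195.90 (running OOP $4,006.40).

$195.90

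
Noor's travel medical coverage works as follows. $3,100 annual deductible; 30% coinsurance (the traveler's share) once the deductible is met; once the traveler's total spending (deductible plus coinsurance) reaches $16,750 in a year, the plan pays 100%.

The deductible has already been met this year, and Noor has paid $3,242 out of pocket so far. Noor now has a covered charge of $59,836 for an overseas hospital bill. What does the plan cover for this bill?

With the deductible met, the entire $59,836 is subject to coinsurance.
Traveler's 30% share of $59,836 is $17,950.80.
Year-to-date out-of-pocket would reach $3,242 + $17,950.80 = $21,192.80, above the $16,750 maximum, so the traveler pays only $16,750 − $3,242 = $13,508.
The plan picks up $59,836 − $13,508 = $46,328.

$46,328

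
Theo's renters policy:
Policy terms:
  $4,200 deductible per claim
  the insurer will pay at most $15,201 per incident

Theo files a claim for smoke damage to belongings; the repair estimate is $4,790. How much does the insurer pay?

After the deductible, $4,790 − $4,200 = $590 remains.
$590 is within the $15,201 limit, so the insurer pays $590.

$590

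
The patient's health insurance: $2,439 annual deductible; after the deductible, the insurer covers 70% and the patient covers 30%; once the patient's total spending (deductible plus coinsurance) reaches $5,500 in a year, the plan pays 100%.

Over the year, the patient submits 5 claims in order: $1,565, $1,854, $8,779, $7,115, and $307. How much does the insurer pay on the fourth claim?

$6,981.70

#1 ($1,565): all of it applies to the deductible. Cost to patient: $1,565. OOP to date $1,565. Insurer: $1,565 − $1,565 = $0.
#2 ($1,854): $874 finishes the deductible; $980 goes to coinsurance; coinsurance $980 × 30% = $294. Cost to patient: $1,168. OOP to date $2,733. Insurer: $1,854 − $1,168 = $686.
#3 ($8,779): deductible already satisfied, so patient's share is 30% × $8,779 = $2,633.70. Cost to patient: $2,633.70. OOP to date $5,366.70. Plan pays $8,779 − $2,633.70 = $6,145.30.
#4 ($7,115): deductible met; 30% of $7,115 = $2,134.50. OOP would hit $7,501.20 > $5,500, so the cap limits the patient to $5,500 − $5,366.70 = $133.30. Plan pays $7,115 − $133.30 = $6,981.70.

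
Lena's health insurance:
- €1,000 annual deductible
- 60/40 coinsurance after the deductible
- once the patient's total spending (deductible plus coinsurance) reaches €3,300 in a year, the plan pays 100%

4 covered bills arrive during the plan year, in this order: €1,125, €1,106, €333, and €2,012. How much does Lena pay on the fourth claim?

Claim 1 (€1,125): deductible takes €1,000, €125 remains; coinsurance €125 × 40% = €50. Patient pays €1,050; OOP now €1,050.
Claim 2 (€1,106): 40% coinsurance on €1,106 = €442.40. Patient owes €442.40 (running OOP €1,492.40).
Claim 3 (€333): deductible met; 40% of €333 = €133.20. Patient pays €133.20; OOP now €1,625.60.
Claim 4 (€2,012): deductible met; 40% of €2,012 = €804.80. Patient owes €804.80 (running OOP €2,430.40).

€804.80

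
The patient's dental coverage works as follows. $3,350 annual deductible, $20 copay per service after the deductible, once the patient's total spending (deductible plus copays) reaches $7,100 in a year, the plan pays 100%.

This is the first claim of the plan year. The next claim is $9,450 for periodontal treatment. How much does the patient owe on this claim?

Deductible not yet touched, so the first $3,350 of the bill goes to the deductible.
After the $3,350 deductible portion, $9,450 − $3,350 = $6,100 is subject to the copay.
Copay on this service: $20.
That puts the patient's cost at $3,350 + $20 = $3,370 before any cap.
Total out-of-pocket so far would be $0 + $3,370 = $3,370, below the $7,100 cap — no reduction.

$3,370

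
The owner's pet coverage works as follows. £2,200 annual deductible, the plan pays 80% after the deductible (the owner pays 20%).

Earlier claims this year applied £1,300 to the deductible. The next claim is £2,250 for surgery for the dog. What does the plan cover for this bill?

£1,080

£1,300 of the £2,200 deductible is already met, leaving £900.
The remaining £1,350 (= £2,250 − £900) moves to coinsurance.
Coinsurance: £1,350 × 20% = £270.
So the owner owes £900 + £270 = £1,170.
The plan picks up £2,250 − £1,170 = £1,080.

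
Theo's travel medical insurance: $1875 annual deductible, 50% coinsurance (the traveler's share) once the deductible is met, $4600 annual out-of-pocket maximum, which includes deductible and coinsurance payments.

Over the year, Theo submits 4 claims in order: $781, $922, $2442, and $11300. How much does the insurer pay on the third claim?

$1135

Claim 1 — $781: all of it applies to the deductible. Traveler pays $781; OOP now $781. Insurer: $781 − $781 = $0.
Claim 2 — $922: entire amount goes to the deductible. Cost to traveler: $922. OOP to date $1703. Plan pays $922 − $922 = $0.
Claim 3 — $2442: $172 to deductible, leaving $2270; traveler's 50% is $1135. Cost to traveler: $1307. OOP to date $3010. Insurer: $2442 − $1307 = $1135.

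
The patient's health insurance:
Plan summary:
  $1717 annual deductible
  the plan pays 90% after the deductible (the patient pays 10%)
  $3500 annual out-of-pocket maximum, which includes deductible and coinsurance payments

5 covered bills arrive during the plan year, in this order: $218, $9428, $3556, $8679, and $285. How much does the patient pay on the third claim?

Bill 1, $218: all of it applies to the deductible. Patient pays $218; OOP now $218.
Bill 2, $9428: $1499 to deductible, leaving $7929; 10% of $7929 = $792.90. Patient pays $2291.90; OOP now $2509.90.
Bill 3, $3556: deductible met; 10% of $3556 = $355.60. Patient pays $355.60; OOP now $2865.50.

$355.60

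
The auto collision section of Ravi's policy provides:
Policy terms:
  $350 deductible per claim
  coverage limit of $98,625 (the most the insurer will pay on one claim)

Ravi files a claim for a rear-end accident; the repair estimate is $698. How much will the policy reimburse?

$348

After the deductible, $698 − $350 = $348 remains.
$348 ≤ $98,625, so the limit doesn't bind; insurer pays $348.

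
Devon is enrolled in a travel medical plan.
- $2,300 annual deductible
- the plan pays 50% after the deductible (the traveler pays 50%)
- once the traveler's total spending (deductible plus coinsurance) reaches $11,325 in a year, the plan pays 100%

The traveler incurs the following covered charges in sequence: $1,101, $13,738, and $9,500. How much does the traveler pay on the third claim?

Claim 1 — $1,101: entire amount goes to the deductible. Traveler owes $1,101 (running OOP $1,101).
Claim 2 — $13,738: deductible takes $1,199, $12,539 remains; 50% of $12,539 = $6,269.50. Cost to traveler: $7,468.50. OOP to date $8,569.50.
Claim 3 — $9,500: 50% coinsurance on $9,500 = $4,750. OOP would hit $13,319.50 > $11,325, so the cap limits the traveler to $11,325 − $8,569.50 = $2,755.50.

$2,755.50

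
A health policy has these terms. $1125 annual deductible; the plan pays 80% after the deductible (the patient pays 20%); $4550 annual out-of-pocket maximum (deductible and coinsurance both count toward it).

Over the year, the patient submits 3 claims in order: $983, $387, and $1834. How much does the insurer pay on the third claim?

$1467.20

Bill 1, $983: fully absorbed by the deductible. Patient pays $983; OOP now $983. Plan pays $983 − $983 = $0.
Bill 2, $387: $142 to deductible, leaving $245; 20% of $245 = $49. Patient pays $191; OOP now $1174. Insurer: $387 − $191 = $196.
Bill 3, $1834: deductible already satisfied, so patient's share is 20% × $1834 = $366.80. Cost to patient: $366.80. OOP to date $1540.80. Insurer: $1834 − $366.80 = $1467.20.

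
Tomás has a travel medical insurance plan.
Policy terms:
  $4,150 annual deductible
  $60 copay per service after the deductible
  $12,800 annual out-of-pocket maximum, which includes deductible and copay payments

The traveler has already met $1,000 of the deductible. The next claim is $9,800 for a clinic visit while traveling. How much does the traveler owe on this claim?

$1,000 of the $4,150 deductible is already met, leaving $3,150.
After the $3,150 deductible portion, $9,800 − $3,150 = $6,650 is subject to the copay.
Copay on this service: $60.
So the traveler owes $3,150 + $60 = $3,210 before any cap.
Year-to-date out-of-pocket becomes $1,000 + $3,210 = $4,210, still under the $12,800 maximum, so no cap applies.

$3,210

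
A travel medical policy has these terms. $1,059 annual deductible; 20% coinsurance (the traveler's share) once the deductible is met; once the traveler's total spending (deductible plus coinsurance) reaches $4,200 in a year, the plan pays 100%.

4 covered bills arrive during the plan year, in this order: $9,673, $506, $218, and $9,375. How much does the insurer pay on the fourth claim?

Claim 1 — $9,673: $1,059 to deductible, leaving $8,614; traveler's 20% is $1,722.80. Traveler owes $2,781.80 (running OOP $2,781.80). Insurer: $9,673 − $2,781.80 = $6,891.20.
Claim 2 — $506: deductible already satisfied, so traveler's share is 20% × $506 = $101.20. Traveler pays $101.20; OOP now $2,883. Plan pays $506 − $101.20 = $404.80.
Claim 3 — $218: deductible already satisfied, so traveler's share is 20% × $218 = $43.60. Traveler pays $43.60; OOP now $2,926.60. Insurer: $218 − $43.60 = $174.40.
Claim 4 — $9,375: 20% coinsurance on $9,375 = $1,875. OOP would hit $4,801.60 > $4,200, so the cap limits the traveler to $4,200 − $2,926.60 = $1,273.40. Plan pays $9,375 − $1,273.40 = $8,101.60.

$8,101.60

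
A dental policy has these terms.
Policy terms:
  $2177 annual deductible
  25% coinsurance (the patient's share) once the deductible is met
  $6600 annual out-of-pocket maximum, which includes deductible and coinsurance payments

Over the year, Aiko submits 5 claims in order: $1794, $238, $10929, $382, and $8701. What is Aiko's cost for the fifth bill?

$1631.50

#1 ($1794): fully absorbed by the deductible. Cost to patient: $1794. OOP to date $1794.
#2 ($238): entire amount goes to the deductible. Cost to patient: $238. OOP to date $2032.
#3 ($10929): deductible takes $145, $10784 remains; patient's 25% is $2696. Cost to patient: $2841. OOP to date $4873.
#4 ($382): 25% coinsurance on $382 = $95.50. Cost to patient: $95.50. OOP to date $4968.50.
#5 ($8701): deductible met; 25% of $8701 = $2175.25. Adding that to $4968.50 gives $7143.75, past the $6600 cap; patient pays only $6600 − $4968.50 = $1631.50.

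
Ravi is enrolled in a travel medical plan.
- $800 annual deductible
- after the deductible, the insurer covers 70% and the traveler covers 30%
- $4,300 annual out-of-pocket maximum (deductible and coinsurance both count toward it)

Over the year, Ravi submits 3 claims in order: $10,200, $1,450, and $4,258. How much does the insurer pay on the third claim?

Claim 1 — $10,200: $800 to deductible, leaving $9,400; traveler's 30% is $2,820. Traveler owes $3,620 (running OOP $3,620). Insurer: $10,200 − $3,620 = $6,580.
Claim 2 — $1,450: deductible already satisfied, so traveler's share is 30% × $1,450 = $435. Cost to traveler: $435. OOP to date $4,055. Plan pays $1,450 − $435 = $1,015.
Claim 3 — $4,258: deductible already satisfied, so traveler's share is 30% × $4,258 = $1,277.40. Adding that to $4,055 gives $5,332.40, past the $4,300 cap; traveler pays only $4,300 − $4,055 = $245. Insurer: $4,258 − $245 = $4,013.

$4,013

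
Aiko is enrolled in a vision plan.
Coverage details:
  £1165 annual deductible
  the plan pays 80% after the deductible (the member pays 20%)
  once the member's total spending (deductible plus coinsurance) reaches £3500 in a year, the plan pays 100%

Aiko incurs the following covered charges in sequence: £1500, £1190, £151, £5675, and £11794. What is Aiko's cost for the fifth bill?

£864.80

Bill 1, £1500: deductible takes £1165, £335 remains; coinsurance £335 × 20% = £67. Member owes £1232 (running OOP £1232).
Bill 2, £1190: deductible already satisfied, so member's share is 20% × £1190 = £238. Member pays £238; OOP now £1470.
Bill 3, £151: deductible met; 20% of £151 = £30.20. Member pays £30.20; OOP now £1500.20.
Bill 4, £5675: deductible already satisfied, so member's share is 20% × £5675 = £1135. Cost to member: £1135. OOP to date £2635.20.
Bill 5, £11794: deductible met; 20% of £11794 = £2358.80. OOP would hit £4994 > £3500, so the cap limits the member to £3500 − £2635.20 = £864.80.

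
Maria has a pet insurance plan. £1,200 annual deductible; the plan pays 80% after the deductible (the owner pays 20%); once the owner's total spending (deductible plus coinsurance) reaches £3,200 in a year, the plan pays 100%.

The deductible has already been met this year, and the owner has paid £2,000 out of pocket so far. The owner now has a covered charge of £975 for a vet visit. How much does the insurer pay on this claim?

With the deductible met, the entire £975 is subject to coinsurance.
Coinsurance: £975 × 20% = £195.
Total out-of-pocket so far would be £2,000 + £195 = £2,195, below the £3,200 cap — no reduction.
The plan picks up £975 − £195 = £780.

£780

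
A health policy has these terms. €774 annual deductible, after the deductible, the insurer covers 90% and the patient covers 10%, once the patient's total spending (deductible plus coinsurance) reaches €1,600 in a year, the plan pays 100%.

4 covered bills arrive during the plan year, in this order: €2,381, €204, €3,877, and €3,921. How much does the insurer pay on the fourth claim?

€3,663.80

Bill 1, €2,381: €774 finishes the deductible; €1,607 goes to coinsurance; coinsurance €1,607 × 10% = €160.70. Patient pays €934.70; OOP now €934.70. Insurer: €2,381 − €934.70 = €1,446.30.
Bill 2, €204: deductible met; 10% of €204 = €20.40. Cost to patient: €20.40. OOP to date €955.10. Insurer: €204 − €20.40 = €183.60.
Bill 3, €3,877: 10% coinsurance on €3,877 = €387.70. Cost to patient: €387.70. OOP to date €1,342.80. Insurer: €3,877 − €387.70 = €3,489.30.
Bill 4, €3,921: deductible met; 10% of €3,921 = €392.10. Adding that to €1,342.80 gives €1,734.90, past the €1,600 cap; patient pays only €1,600 − €1,342.80 = €257.20. Insurer: €3,921 − €257.20 = €3,663.80.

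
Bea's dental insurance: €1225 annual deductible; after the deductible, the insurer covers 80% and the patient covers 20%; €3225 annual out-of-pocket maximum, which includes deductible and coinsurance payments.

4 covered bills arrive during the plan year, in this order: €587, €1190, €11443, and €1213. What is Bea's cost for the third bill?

Bill 1, €587: entire amount goes to the deductible. Patient pays €587; OOP now €587.
Bill 2, €1190: deductible takes €638, €552 remains; coinsurance €552 × 20% = €110.40. Cost to patient: €748.40. OOP to date €1335.40.
Bill 3, €11443: deductible met; 20% of €11443 = €2288.60. That would push OOP to €3624, over the €3225 cap, so patient pays €3225 − €1335.40 = €1889.60.

€1889.60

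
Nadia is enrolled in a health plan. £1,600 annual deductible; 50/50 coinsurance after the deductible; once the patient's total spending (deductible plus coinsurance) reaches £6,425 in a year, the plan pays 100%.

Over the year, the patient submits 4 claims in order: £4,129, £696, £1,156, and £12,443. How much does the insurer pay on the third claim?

£578

#1 (£4,129): £1,600 finishes the deductible; £2,529 goes to coinsurance; patient's 50% is £1,264.50. Patient owes £2,864.50 (running OOP £2,864.50). Plan pays £4,129 − £2,864.50 = £1,264.50.
#2 (£696): deductible met; 50% of £696 = £348. Patient pays £348; OOP now £3,212.50. Plan pays £696 − £348 = £348.
#3 (£1,156): deductible met; 50% of £1,156 = £578. Cost to patient: £578. OOP to date £3,790.50. Plan pays £1,156 − £578 = £578.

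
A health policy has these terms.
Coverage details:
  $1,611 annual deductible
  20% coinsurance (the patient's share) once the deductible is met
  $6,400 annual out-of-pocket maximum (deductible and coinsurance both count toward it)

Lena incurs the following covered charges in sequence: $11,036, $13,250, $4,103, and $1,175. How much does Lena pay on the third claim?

Claim 1 — $11,036: $1,611 to deductible, leaving $9,425; 20% of $9,425 = $1,885. Patient pays $3,496; OOP now $3,496.
Claim 2 — $13,250: 20% coinsurance on $13,250 = $2,650. Cost to patient: $2,650. OOP to date $6,146.
Claim 3 — $4,103: deductible already satisfied, so patient's share is 20% × $4,103 = $820.60. OOP would hit $6,966.60 > $6,400, so the cap limits the patient to $6,400 − $6,146 = $254.

$254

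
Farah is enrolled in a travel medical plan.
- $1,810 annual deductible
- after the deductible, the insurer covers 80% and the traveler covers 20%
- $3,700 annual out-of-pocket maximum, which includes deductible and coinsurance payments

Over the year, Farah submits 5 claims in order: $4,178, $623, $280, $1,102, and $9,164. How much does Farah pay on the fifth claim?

#1 ($4,178): $1,810 to deductible, leaving $2,368; traveler's 20% is $473.60. Traveler pays $2,283.60; OOP now $2,283.60.
#2 ($623): deductible met; 20% of $623 = $124.60. Traveler owes $124.60 (running OOP $2,408.20).
#3 ($280): 20% coinsurance on $280 = $56. Traveler owes $56 (running OOP $2,464.20).
#4 ($1,102): 20% coinsurance on $1,102 = $220.40. Traveler pays $220.40; OOP now $2,684.60.
#5 ($9,164): deductible already satisfied, so traveler's share is 20% × $9,164 = $1,832.80. That would push OOP to $4,517.40, over the $3,700 cap, so traveler pays $3,700 − $2,684.60 = $1,015.40.

$1,015.40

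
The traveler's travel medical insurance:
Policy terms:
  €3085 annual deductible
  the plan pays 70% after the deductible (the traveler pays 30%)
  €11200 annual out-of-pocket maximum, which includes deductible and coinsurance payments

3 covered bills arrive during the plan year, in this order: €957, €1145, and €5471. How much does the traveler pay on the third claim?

€2329.40

Claim 1 — €957: fully absorbed by the deductible. Traveler pays €957; OOP now €957.
Claim 2 — €1145: entire amount goes to the deductible. Traveler pays €1145; OOP now €2102.
Claim 3 — €5471: €983 to deductible, leaving €4488; traveler's 30% is €1346.40. Cost to traveler: €2329.40. OOP to date €4431.40.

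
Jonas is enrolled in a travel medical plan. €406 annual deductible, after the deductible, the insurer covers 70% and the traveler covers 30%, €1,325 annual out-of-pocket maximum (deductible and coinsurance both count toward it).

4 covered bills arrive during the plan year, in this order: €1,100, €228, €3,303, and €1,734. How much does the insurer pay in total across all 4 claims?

#1 (€1,100): deductible takes €406, €694 remains; 30% of €694 = €208.20. Cost to traveler: €614.20. OOP to date €614.20. Insurer: €1,100 − €614.20 = €485.80.
#2 (€228): deductible already satisfied, so traveler's share is 30% × €228 = €68.40. Cost to traveler: €68.40. OOP to date €682.60. Plan pays €228 − €68.40 = €159.60.
#3 (€3,303): 30% coinsurance on €3,303 = €990.90. That would push OOP to €1,673.50, over the €1,325 cap, so traveler pays €1,325 − €682.60 = €642.40. Plan pays €3,303 − €642.40 = €2,660.60.
#4 (€1,734): 30% coinsurance on €1,734 = €520.20. That would push OOP to €1,845.20, over the €1,325 cap, so traveler pays €1,325 − €1,325 = €0. Insurer: €1,734 − €0 = €1,734.
Insurer total: €485.80 + €159.60 + €2,660.60 + €1,734 = €5,040.

€5,040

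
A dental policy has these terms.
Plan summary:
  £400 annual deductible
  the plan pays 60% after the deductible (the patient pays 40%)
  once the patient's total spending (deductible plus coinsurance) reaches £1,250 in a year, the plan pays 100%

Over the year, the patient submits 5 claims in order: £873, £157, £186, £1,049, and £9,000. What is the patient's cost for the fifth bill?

#1 (£873): £400 finishes the deductible; £473 goes to coinsurance; 40% of £473 = £189.20. Patient owes £589.20 (running OOP £589.20).
#2 (£157): 40% coinsurance on £157 = £62.80. Patient owes £62.80 (running OOP £652).
#3 (£186): deductible already satisfied, so patient's share is 40% × £186 = £74.40. Patient owes £74.40 (running OOP £726.40).
#4 (£1,049): 40% coinsurance on £1,049 = £419.60. Patient owes £419.60 (running OOP £1,146).
#5 (£9,000): deductible met; 40% of £9,000 = £3,600. Adding that to £1,146 gives £4,746, past the £1,250 cap; patient pays only £1,250 − £1,146 = £104.

£104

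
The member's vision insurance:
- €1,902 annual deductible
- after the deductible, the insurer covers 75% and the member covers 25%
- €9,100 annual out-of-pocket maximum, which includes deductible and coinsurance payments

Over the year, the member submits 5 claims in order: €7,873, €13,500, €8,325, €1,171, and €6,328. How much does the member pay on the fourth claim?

#1 (€7,873): €1,902 to deductible, leaving €5,971; coinsurance €5,971 × 25% = €1,492.75. Member owes €3,394.75 (running OOP €3,394.75).
#2 (€13,500): 25% coinsurance on €13,500 = €3,375. Member owes €3,375 (running OOP €6,769.75).
#3 (€8,325): deductible already satisfied, so member's share is 25% × €8,325 = €2,081.25. Member owes €2,081.25 (running OOP €8,851).
#4 (€1,171): deductible already satisfied, so member's share is 25% × €1,171 = €292.75. That would push OOP to €9,143.75, over the €9,100 cap, so member pays €9,100 − €8,851 = €249.

€249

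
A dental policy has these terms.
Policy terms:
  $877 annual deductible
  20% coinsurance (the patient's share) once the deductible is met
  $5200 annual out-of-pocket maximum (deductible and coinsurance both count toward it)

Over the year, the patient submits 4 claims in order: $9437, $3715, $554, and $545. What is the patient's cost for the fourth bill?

Bill 1, $9437: deductible takes $877, $8560 remains; coinsurance $8560 × 20% = $1712. Cost to patient: $2589. OOP to date $2589.
Bill 2, $3715: 20% coinsurance on $3715 = $743. Cost to patient: $743. OOP to date $3332.
Bill 3, $554: deductible already satisfied, so patient's share is 20% × $554 = $110.80. Cost to patient: $110.80. OOP to date $3442.80.
Bill 4, $545: deductible already satisfied, so patient's share is 20% × $545 = $109. Patient pays $109; OOP now $3551.80.

$109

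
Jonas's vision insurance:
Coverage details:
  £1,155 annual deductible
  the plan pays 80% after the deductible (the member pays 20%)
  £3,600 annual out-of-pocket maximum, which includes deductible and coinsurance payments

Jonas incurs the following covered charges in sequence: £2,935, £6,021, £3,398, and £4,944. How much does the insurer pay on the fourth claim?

Claim 1 — £2,935: £1,155 finishes the deductible; £1,780 goes to coinsurance; member's 20% is £356. Member pays £1,511; OOP now £1,511. Plan pays £2,935 − £1,511 = £1,424.
Claim 2 — £6,021: deductible already satisfied, so member's share is 20% × £6,021 = £1,204.20. Member owes £1,204.20 (running OOP £2,715.20). Plan pays £6,021 − £1,204.20 = £4,816.80.
Claim 3 — £3,398: 20% coinsurance on £3,398 = £679.60. Member owes £679.60 (running OOP £3,394.80). Insurer: £3,398 − £679.60 = £2,718.40.
Claim 4 — £4,944: deductible met; 20% of £4,944 = £988.80. OOP would hit £4,383.60 > £3,600, so the cap limits the member to £3,600 − £3,394.80 = £205.20. Insurer: £4,944 − £205.20 = £4,738.80.

£4,738.80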